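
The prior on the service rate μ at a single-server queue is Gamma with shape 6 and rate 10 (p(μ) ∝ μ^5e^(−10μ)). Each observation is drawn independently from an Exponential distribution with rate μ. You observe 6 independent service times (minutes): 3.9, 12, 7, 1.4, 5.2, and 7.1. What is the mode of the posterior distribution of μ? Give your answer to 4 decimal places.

The Exponential(rate=μ) likelihood is ∝ μ^n e^(−μΣtᵢ). Here n = 6 and Σtᵢ = 3.9 + 12 + 7 + 1.4 + 5.2 + 7.1 = 36.6.
Posterior ∝ μ^5e^(−10μ) · μ^6e^(−36.6μ) = μ^11e^(−46.6μ), i.e. Gamma(12, 46.6).
Mode = (a−1)/b = 11/46.6 ≈ 0.2361.

μ̂_MAP = 0.2361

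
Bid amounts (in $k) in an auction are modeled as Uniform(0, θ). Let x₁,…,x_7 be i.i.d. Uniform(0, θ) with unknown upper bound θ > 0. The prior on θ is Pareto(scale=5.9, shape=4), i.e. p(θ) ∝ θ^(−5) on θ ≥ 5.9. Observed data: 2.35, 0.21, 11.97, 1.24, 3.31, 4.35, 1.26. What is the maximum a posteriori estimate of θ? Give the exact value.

θ̂_MAP = 11.97

The Uniform(0, θ) likelihood is θ^(−n) for θ ≥ max(xᵢ), zero otherwise. Here max(xᵢ) = 11.97.
Posterior ∝ θ^(−5) · θ^(−7) = θ^(−12) on θ ≥ max(5.9, 11.97) = 11.97.
This density is strictly decreasing in θ, so the posterior mode lies at the lower boundary of the support.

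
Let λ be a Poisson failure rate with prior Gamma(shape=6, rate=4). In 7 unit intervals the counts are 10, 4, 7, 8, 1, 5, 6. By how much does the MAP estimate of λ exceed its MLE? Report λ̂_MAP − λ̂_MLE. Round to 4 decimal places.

MAP − MLE = -1.6753

Σxᵢ = 41. Posterior is Gamma(47, 11); MAP = (47−1)/11 = 46/11 ≈ 4.18182.
MLE = x̄ = 41/7 ≈ 5.85714.
Difference = 46/11 − 41/7 = -129/77 ≈ -1.6753.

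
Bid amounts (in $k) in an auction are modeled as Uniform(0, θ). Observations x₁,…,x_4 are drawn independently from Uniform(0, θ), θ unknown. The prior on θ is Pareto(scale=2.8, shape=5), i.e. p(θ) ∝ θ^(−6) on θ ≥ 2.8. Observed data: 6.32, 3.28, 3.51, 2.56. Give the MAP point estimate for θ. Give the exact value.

The Uniform(0, θ) likelihood is θ^(−n) for θ ≥ max(xᵢ), zero otherwise. Here max(xᵢ) = 6.32.
Posterior ∝ θ^(−6) · θ^(−4) = θ^(−10) on θ ≥ max(2.8, 6.32) = 6.32.
This density is strictly decreasing in θ, so the posterior mode lies at the lower boundary of the support.

θ̂_MAP = 6.32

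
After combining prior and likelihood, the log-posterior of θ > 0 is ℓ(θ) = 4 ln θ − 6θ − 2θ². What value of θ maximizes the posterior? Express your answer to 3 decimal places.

θ̂_MAP = 0.500

ℓ'(θ) = 4/θ − 6 − 4θ. Setting this to zero and multiplying by θ: 4θ² + 6θ − 4 = 0.
θ = (−6 + √(6² + 4·4·4)) / (2·4) = (−6 + √100) / 8 = (−6 + 10)/8 = 1/2.
ℓ''(θ) = −4/θ² − 4 < 0, confirming a maximum.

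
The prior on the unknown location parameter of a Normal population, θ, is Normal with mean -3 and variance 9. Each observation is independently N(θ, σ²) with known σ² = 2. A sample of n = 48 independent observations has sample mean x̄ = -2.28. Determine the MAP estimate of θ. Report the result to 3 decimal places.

n = 48, x̄ = -2.28.
For a Normal prior and Normal likelihood with known variance, the posterior is Normal; its mode equals its mean, the precision-weighted average.
Prior precision 1/σ₀² = 1/9; data precision n/σ² = 48/2 = 24.
θ̂ = ((1/9)·(-3) + 24·(-2.28)) / (1/9 + 24) = (-4129/75)/(217/9) = -12387/5425 ≈ -2.283.

θ̂_MAP = -2.283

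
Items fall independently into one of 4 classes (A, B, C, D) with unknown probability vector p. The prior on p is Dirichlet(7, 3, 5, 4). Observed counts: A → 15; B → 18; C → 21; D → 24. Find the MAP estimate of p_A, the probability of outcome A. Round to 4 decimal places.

MAP estimate of p_A = 0.2258

The posterior is Dirichlet(αᵢ + nᵢ) = Dirichlet(22, 21, 26, 28).
For a Dirichlet(a₁,…,a_K) with all aᵢ > 1, the mode has j-th component (aⱼ − 1)/(Σaᵢ − K).
Here Σaᵢ = 97 and K = 4, so p_A = (22 − 1)/(97 − 4) = 21/93 ≈ 0.2258.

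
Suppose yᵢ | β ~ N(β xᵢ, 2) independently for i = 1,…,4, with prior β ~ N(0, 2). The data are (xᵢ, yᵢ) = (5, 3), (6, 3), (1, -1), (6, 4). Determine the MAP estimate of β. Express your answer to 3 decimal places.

log p(β | y) = −Σ(yᵢ − βxᵢ)²/(2·2) − β²/(2·2) + const.
Setting the derivative to zero: Σxᵢ(yᵢ − βxᵢ)/2 − β/2 = 0, so β = Σxᵢyᵢ / (Σxᵢ² + σ²/τ²).
Σxᵢyᵢ = 5·3 + 6·3 + 1·(-1) + 6·4 = 56; Σxᵢ² = 98; σ²/τ² = 1.
β̂_MAP = 56 / (98 + 1) = 56/99 ≈ 0.566.

β̂_MAP = 0.566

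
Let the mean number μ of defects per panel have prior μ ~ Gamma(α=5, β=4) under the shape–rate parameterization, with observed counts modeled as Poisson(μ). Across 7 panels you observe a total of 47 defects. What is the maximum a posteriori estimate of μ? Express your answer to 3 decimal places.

Σxᵢ = 47, n = 7.
Posterior ∝ μ^4e^(−4μ) · μ^47e^(−7μ) = μ^51e^(−11μ), i.e. Gamma(shape=52, rate=11).
The mode of a Gamma(a, b) with a ≥ 1 (shape–rate) is (a−1)/b = 51/11 ≈ 4.636.

μ̂_MAP = 4.636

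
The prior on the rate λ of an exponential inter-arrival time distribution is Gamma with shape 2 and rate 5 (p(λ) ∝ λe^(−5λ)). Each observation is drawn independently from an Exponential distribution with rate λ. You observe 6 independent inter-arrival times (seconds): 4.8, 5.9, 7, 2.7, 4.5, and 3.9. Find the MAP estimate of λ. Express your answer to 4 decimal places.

The Exponential(rate=λ) likelihood is ∝ λ^n e^(−λΣtᵢ). Here n = 6 and Σtᵢ = 4.8 + 5.9 + 7 + 2.7 + 4.5 + 3.9 = 28.8.
Posterior ∝ λe^(−5λ) · λ^6e^(−28.8λ) = λ^7e^(−33.8λ), i.e. Gamma(8, 33.8).
Mode = (a−1)/b = 7/33.8 ≈ 0.2071.

λ̂_MAP = 0.2071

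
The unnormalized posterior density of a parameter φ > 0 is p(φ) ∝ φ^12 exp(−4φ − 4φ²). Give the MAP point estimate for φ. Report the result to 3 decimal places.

φ̂_MAP = 1.000

ℓ'(φ) = 12/φ − 4 − 8φ. Setting this to zero and multiplying by φ: 8φ² + 4φ − 12 = 0.
φ = (−4 + √(4² + 4·8·12)) / (2·8) = (−4 + √400) / 16 = (−4 + 20)/16 = 1.
ℓ''(φ) = −12/φ² − 8 < 0, confirming a maximum.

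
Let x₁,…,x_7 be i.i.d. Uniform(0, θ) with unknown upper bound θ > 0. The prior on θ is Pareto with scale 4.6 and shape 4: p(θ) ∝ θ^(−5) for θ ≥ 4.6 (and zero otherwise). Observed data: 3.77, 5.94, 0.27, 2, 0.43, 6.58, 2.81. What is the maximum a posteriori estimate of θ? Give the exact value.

The Uniform(0, θ) likelihood is θ^(−n) for θ ≥ max(xᵢ), zero otherwise. Here max(xᵢ) = 6.58.
Posterior ∝ θ^(−5) · θ^(−7) = θ^(−12) on θ ≥ max(4.6, 6.58) = 6.58.
This density is strictly decreasing in θ, so the posterior mode lies at the lower boundary of the support.

θ̂_MAP = 6.58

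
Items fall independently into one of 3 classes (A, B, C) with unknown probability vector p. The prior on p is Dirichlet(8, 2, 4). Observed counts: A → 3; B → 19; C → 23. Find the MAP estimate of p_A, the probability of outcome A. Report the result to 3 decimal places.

MAP estimate of p_A = 0.179

The posterior is Dirichlet(αᵢ + nᵢ) = Dirichlet(11, 21, 27).
For a Dirichlet(a₁,…,a_K) with all aᵢ > 1, the mode has j-th component (aⱼ − 1)/(Σaᵢ − K).
Here Σaᵢ = 59 and K = 3, so p_A = (11 − 1)/(59 − 3) = 10/56 ≈ 0.179.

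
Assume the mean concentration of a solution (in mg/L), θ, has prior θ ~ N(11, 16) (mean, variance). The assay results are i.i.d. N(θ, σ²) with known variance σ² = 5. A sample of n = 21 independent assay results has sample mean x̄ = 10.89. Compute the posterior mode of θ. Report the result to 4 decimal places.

θ̂_MAP = 10.8916

n = 21, x̄ = 10.89.
For a Normal prior and Normal likelihood with known variance, the posterior is Normal; its mode equals its mean, the precision-weighted average.
Prior precision 1/σ₀² = 1/16 = 0.0625; data precision n/σ² = 21/5 = 4.2.
θ̂ = (0.0625·11 + 4.2·10.89) / (0.0625 + 4.2) = 46.4255/4.2625 = 8441/775 ≈ 10.8916.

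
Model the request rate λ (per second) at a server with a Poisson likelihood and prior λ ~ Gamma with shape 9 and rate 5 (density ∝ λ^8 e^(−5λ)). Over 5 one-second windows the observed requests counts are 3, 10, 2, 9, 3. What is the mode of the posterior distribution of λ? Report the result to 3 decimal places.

λ̂_MAP = 3.500

Σxᵢ = 3+10+2+9+3 = 27, with n = 5.
Posterior ∝ λ^8e^(−5λ) · λ^27e^(−5λ) = λ^35e^(−10λ), i.e. Gamma(shape=36, rate=10).
The mode of a Gamma(a, b) with a ≥ 1 (shape–rate) is (a−1)/b = 35/10 ≈ 3.500.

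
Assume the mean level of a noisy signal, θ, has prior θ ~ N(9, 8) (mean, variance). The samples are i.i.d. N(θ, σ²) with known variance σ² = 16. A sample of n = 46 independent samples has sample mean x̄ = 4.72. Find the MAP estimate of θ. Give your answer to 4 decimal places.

n = 46, x̄ = 4.72.
For a Normal prior and Normal likelihood with known variance, the posterior is Normal; its mode equals its mean, the precision-weighted average.
Prior precision 1/σ₀² = 1/8 = 0.125; data precision n/σ² = 46/16 = 2.875.
θ̂ = (0.125·9 + 2.875·4.72) / (0.125 + 2.875) = 14.695/3 = 2939/600 ≈ 4.8983.

θ̂_MAP = 4.8983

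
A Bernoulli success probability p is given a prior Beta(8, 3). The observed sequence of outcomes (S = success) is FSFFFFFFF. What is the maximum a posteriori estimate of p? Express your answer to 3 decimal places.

p̂_MAP = 0.444

Prior: Beta(8, 3).
Data: 1 success in 9 trials (from the sequence). The binomial likelihood contributes p(1−p)^8, so the posterior is Beta(8+1, 3+8) = Beta(9, 11).
For Beta(a, b) with a, b > 1 the mode is (a−1)/(a+b−2) = 8/18 ≈ 0.444.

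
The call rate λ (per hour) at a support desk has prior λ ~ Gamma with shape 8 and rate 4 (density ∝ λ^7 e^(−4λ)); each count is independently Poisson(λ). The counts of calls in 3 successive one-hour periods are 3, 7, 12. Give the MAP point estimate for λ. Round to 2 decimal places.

λ̂_MAP = 4.14

Σxᵢ = 3+7+12 = 22, with n = 3.
Posterior ∝ λ^7e^(−4λ) · λ^22e^(−3λ) = λ^29e^(−7λ), i.e. Gamma(shape=30, rate=7).
The mode of a Gamma(a, b) with a ≥ 1 (shape–rate) is (a−1)/b = 29/7 ≈ 4.14.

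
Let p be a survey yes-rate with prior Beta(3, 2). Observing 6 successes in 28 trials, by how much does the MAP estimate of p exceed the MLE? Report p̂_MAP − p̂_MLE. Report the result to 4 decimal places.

Posterior is Beta(9, 24); MAP = (9−1)/(33−2) = 8/31 ≈ 0.25806.
MLE ignores the prior: p̂_MLE = k/n = 6/28 ≈ 0.21429.
Difference = 8/31 − 6/28 = 19/434 ≈ 0.0438.

MAP − MLE = 0.0438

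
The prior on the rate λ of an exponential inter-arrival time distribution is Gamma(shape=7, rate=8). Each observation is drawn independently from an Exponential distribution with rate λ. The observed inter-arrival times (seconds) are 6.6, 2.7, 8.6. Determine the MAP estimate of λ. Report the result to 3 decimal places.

λ̂_MAP = 0.347

The Exponential(rate=λ) likelihood is ∝ λ^n e^(−λΣtᵢ). Here n = 3 and Σtᵢ = 6.6 + 2.7 + 8.6 = 17.9.
Posterior ∝ λ^6e^(−8λ) · λ^3e^(−17.9λ) = λ^9e^(−25.9λ), i.e. Gamma(10, 25.9).
Mode = (a−1)/b = 9/25.9 ≈ 0.347.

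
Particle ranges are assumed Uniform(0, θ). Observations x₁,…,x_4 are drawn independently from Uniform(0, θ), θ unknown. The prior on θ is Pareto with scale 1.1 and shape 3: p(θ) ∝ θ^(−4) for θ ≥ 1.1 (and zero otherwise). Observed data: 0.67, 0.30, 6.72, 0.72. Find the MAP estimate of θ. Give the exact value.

The Uniform(0, θ) likelihood is θ^(−n) for θ ≥ max(xᵢ), zero otherwise. Here max(xᵢ) = 6.72.
Posterior ∝ θ^(−4) · θ^(−4) = θ^(−8) on θ ≥ max(1.1, 6.72) = 6.72.
This density is strictly decreasing in θ, so the posterior mode lies at the lower boundary of the support.

θ̂_MAP = 6.72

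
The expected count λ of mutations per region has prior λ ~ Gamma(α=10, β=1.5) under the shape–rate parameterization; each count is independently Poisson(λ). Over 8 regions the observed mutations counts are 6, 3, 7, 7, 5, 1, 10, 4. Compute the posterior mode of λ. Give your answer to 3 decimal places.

λ̂_MAP = 5.474

Σxᵢ = 6+3+7+7+5+1+10+4 = 43, with n = 8.
Posterior ∝ λ^9e^(−1.5λ) · λ^43e^(−8λ) = λ^52e^(−9.5λ), i.e. Gamma(shape=53, rate=9.5).
The mode of a Gamma(a, b) with a ≥ 1 (shape–rate) is (a−1)/b = 52/9.5 ≈ 5.474.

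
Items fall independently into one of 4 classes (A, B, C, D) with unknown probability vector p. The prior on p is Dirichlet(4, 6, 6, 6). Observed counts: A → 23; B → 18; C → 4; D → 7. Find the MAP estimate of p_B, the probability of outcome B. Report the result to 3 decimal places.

MAP estimate of p_B = 0.329

The posterior is Dirichlet(αᵢ + nᵢ) = Dirichlet(27, 24, 10, 13).
For a Dirichlet(a₁,…,a_K) with all aᵢ > 1, the mode has j-th component (aⱼ − 1)/(Σaᵢ − K).
Here Σaᵢ = 74 and K = 4, so p_B = (24 − 1)/(74 − 4) = 23/70 ≈ 0.329.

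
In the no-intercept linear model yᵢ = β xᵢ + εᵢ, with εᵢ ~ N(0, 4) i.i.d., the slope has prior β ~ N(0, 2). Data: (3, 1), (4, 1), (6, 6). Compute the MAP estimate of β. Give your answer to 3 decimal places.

log p(β | y) = −Σ(yᵢ − βxᵢ)²/(2·4) − β²/(2·2) + const.
Setting the derivative to zero: Σxᵢ(yᵢ − βxᵢ)/4 − β/2 = 0, so β = Σxᵢyᵢ / (Σxᵢ² + σ²/τ²).
Σxᵢyᵢ = 3·1 + 4·1 + 6·6 = 43; Σxᵢ² = 61; σ²/τ² = 2.
β̂_MAP = 43 / (61 + 2) = 43/63 ≈ 0.683.

β̂_MAP = 0.683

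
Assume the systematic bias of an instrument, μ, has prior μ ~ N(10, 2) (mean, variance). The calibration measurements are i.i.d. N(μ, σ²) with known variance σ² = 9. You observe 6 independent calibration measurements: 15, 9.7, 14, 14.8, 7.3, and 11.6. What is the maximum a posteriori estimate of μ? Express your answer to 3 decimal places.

n = 6; x̄ = (15 + 9.7 + 14 + 14.8 + 7.3 + 11.6)/6 = 72.4/6 = 181/15 ≈ 12.0667.
For a Normal prior and Normal likelihood with known variance, the posterior is Normal; its mode equals its mean, the precision-weighted average.
Prior precision 1/σ₀² = 1/2 = 0.5; data precision n/σ² = 6/9 = 2/3.
μ̂ = (0.5·10 + (2/3)·(181/15)) / (0.5 + 2/3) = (587/45)/(7/6) = 1174/105 ≈ 11.181.

μ̂_MAP = 11.181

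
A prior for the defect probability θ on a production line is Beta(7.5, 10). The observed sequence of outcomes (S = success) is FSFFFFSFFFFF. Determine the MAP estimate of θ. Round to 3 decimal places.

θ̂_MAP = 0.309

Prior: Beta(7.5, 10).
Data: 2 successes in 12 trials (from the sequence). The binomial likelihood contributes θ^2(1−θ)^10, so the posterior is Beta(7.5+2, 10+10) = Beta(9.5, 20).
For Beta(a, b) with a, b > 1 the mode is (a−1)/(a+b−2) = 8.5/27.5 ≈ 0.309.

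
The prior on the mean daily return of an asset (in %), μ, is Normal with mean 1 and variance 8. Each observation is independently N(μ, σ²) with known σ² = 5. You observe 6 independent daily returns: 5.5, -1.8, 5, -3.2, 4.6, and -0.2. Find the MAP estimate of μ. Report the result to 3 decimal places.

μ̂_MAP = 1.589

n = 6; x̄ = (5.5 + (-1.8) + 5 + (-3.2) + 4.6 + (-0.2))/6 = 9.9/6 = 1.65.
For a Normal prior and Normal likelihood with known variance, the posterior is Normal; its mode equals its mean, the precision-weighted average.
Prior precision 1/σ₀² = 1/8 = 0.125; data precision n/σ² = 6/5 = 1.2.
μ̂ = (0.125·1 + 1.2·1.65) / (0.125 + 1.2) = 2.105/1.325 = 421/265 ≈ 1.589.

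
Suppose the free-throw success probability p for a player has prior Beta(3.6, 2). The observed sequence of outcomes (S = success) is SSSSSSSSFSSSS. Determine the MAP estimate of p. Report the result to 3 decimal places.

p̂_MAP = 0.880

Prior: Beta(3.6, 2).
Data: 12 successes in 13 trials (from the sequence). The binomial likelihood contributes p^12(1−p)^1, so the posterior is Beta(3.6+12, 2+1) = Beta(15.6, 3).
For Beta(a, b) with a, b > 1 the mode is (a−1)/(a+b−2) = 14.6/16.6 ≈ 0.880.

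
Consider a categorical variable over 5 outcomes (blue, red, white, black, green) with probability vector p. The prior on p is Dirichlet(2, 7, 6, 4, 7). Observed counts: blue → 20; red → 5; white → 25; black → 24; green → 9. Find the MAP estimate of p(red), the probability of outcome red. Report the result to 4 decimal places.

MAP estimate of p(red) = 0.1058

The posterior is Dirichlet(αᵢ + nᵢ) = Dirichlet(22, 12, 31, 28, 16).
For a Dirichlet(a₁,…,a_K) with all aᵢ > 1, the mode has j-th component (aⱼ − 1)/(Σaᵢ − K).
Here Σaᵢ = 109 and K = 5, so p(red) = (12 − 1)/(109 − 5) = 11/104 ≈ 0.1058.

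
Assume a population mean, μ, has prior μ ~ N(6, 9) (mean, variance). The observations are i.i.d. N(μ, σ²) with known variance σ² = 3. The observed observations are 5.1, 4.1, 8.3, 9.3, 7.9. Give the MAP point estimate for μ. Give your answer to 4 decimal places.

n = 5; x̄ = (5.1 + 4.1 + 8.3 + 9.3 + 7.9)/5 = 34.7/5 = 6.94.
For a Normal prior and Normal likelihood with known variance, the posterior is Normal; its mode equals its mean, the precision-weighted average.
Prior precision 1/σ₀² = 1/9; data precision n/σ² = 5/3.
μ̂ = ((1/9)·6 + (5/3)·6.94) / (1/9 + 5/3) = (367/30)/(16/9) = 6.88125 ≈ 6.8813.

μ̂_MAP = 6.8813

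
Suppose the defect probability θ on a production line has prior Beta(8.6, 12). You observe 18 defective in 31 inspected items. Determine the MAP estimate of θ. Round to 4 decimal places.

θ̂_MAP = 0.5161

Prior: Beta(8.6, 12).
Data: 18 successes in 31 trials. The binomial likelihood contributes θ^18(1−θ)^13, so the posterior is Beta(8.6+18, 12+13) = Beta(26.6, 25).
For Beta(a, b) with a, b > 1 the mode is (a−1)/(a+b−2) = 25.6/49.6 ≈ 0.5161.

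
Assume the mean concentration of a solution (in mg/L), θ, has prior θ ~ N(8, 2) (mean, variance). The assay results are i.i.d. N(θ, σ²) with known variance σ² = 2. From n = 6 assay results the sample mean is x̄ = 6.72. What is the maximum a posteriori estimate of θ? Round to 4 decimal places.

θ̂_MAP = 6.9029

n = 6, x̄ = 6.72.
For a Normal prior and Normal likelihood with known variance, the posterior is Normal; its mode equals its mean, the precision-weighted average.
Prior precision 1/σ₀² = 1/2 = 0.5; data precision n/σ² = 6/2 = 3.
θ̂ = (0.5·8 + 3·6.72) / (0.5 + 3) = 24.16/3.5 = 1208/175 ≈ 6.9029.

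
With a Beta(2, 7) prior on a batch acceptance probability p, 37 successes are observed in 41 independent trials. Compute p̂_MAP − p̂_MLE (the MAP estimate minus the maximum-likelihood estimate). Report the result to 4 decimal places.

MAP − MLE = -0.1108

Posterior is Beta(39, 11); MAP = (39−1)/(50−2) = 38/48 ≈ 0.79167.
MLE ignores the prior: p̂_MLE = k/n = 37/41 ≈ 0.90244.
Difference = 38/48 − 37/41 = -109/984 ≈ -0.1108.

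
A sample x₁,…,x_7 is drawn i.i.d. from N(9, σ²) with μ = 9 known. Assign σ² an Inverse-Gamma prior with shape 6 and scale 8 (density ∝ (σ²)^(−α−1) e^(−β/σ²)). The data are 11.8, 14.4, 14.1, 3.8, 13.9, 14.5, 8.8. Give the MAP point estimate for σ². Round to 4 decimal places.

Sum of squared deviations about the known mean: SS = (11.8−9)² + (14.4−9)² + (14.1−9)² + (3.8−9)² + (13.9−9)² + (14.5−9)² + (8.8−9)² = 144.35.
The Normal likelihood contributes (σ²)^(−n/2) exp(−SS/(2σ²)), so the posterior is Inverse-Gamma(α + n/2, β + SS/2) = Inverse-Gamma(9.5, 80.175).
The mode of Inverse-Gamma(a, b) is b/(a+1) = 80.175/10.5 ≈ 7.6357.

σ̂²_MAP = 7.6357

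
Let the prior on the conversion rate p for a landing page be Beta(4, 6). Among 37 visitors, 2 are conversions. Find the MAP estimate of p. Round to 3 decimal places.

p̂_MAP = 0.111

Prior: Beta(4, 6).
Data: 2 successes in 37 trials. The binomial likelihood contributes p^2(1−p)^35, so the posterior is Beta(4+2, 6+35) = Beta(6, 41).
For Beta(a, b) with a, b > 1 the mode is (a−1)/(a+b−2) = 5/45 ≈ 0.111.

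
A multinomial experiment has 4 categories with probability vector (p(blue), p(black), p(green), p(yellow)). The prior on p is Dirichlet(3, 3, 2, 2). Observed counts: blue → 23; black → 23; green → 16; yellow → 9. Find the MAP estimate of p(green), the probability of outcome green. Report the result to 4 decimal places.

The posterior is Dirichlet(αᵢ + nᵢ) = Dirichlet(26, 26, 18, 11).
For a Dirichlet(a₁,…,a_K) with all aᵢ > 1, the mode has j-th component (aⱼ − 1)/(Σaᵢ − K).
Here Σaᵢ = 81 and K = 4, so p(green) = (18 − 1)/(81 − 4) = 17/77 ≈ 0.2208.

MAP estimate of p(green) = 0.2208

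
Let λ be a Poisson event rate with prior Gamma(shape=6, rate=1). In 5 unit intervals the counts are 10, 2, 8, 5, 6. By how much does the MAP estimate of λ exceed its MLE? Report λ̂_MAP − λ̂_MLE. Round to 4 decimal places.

MAP − MLE = -0.2000

Σxᵢ = 31. Posterior is Gamma(37, 6); MAP = (37−1)/6 = 36/6 ≈ 6.00000.
MLE = x̄ = 31/5 ≈ 6.20000.
Difference = 36/6 − 31/5 = -1/5 ≈ -0.2000.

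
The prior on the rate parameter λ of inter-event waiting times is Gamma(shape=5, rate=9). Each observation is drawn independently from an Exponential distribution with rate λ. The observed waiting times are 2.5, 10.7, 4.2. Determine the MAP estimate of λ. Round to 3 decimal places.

The Exponential(rate=λ) likelihood is ∝ λ^n e^(−λΣtᵢ). Here n = 3 and Σtᵢ = 2.5 + 10.7 + 4.2 = 17.4.
Posterior ∝ λ^4e^(−9λ) · λ^3e^(−17.4λ) = λ^7e^(−26.4λ), i.e. Gamma(8, 26.4).
Mode = (a−1)/b = 7/26.4 ≈ 0.265.

λ̂_MAP = 0.265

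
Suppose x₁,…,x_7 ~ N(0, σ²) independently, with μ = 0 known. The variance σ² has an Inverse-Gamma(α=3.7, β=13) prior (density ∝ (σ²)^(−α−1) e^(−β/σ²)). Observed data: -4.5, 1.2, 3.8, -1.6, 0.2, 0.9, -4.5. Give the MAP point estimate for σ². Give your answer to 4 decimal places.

Sum of squared deviations about the known mean: SS = (-4.5−0)² + (1.2−0)² + (3.8−0)² + (-1.6−0)² + (0.2−0)² + (0.9−0)² + (-4.5−0)² = 59.79.
The Normal likelihood contributes (σ²)^(−n/2) exp(−SS/(2σ²)), so the posterior is Inverse-Gamma(α + n/2, β + SS/2) = Inverse-Gamma(7.2, 42.895).
The mode of Inverse-Gamma(a, b) is b/(a+1) = 42.895/8.2 ≈ 5.2311.

σ̂²_MAP = 5.2311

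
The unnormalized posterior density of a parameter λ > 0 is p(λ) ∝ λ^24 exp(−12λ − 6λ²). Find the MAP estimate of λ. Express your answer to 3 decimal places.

ℓ'(λ) = 24/λ − 12 − 12λ. Setting this to zero and multiplying by λ: 12λ² + 12λ − 24 = 0.
λ = (−12 + √(12² + 4·12·24)) / (2·12) = (−12 + √1296) / 24 = (−12 + 36)/24 = 1.
ℓ''(λ) = −24/λ² − 12 < 0, confirming a maximum.

λ̂_MAP = 1.000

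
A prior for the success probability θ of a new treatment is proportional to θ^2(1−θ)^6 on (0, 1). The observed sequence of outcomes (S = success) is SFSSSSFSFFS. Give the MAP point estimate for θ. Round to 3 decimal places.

θ̂_MAP = 0.474

The prior density ∝ θ^2(1−θ)^6 is the kernel of Beta(3, 7).
Data: 7 successes in 11 trials (from the sequence). The binomial likelihood contributes θ^7(1−θ)^4, so the posterior is Beta(3+7, 7+4) = Beta(10, 11).
For Beta(a, b) with a, b > 1 the mode is (a−1)/(a+b−2) = 9/19 ≈ 0.474.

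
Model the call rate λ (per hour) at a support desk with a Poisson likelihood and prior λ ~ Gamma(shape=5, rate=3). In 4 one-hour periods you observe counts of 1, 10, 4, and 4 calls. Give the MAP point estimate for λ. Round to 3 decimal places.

λ̂_MAP = 3.286

Σxᵢ = 1+10+4+4 = 19, with n = 4.
Posterior ∝ λ^4e^(−3λ) · λ^19e^(−4λ) = λ^23e^(−7λ), i.e. Gamma(shape=24, rate=7).
The mode of a Gamma(a, b) with a ≥ 1 (shape–rate) is (a−1)/b = 23/7 ≈ 3.286.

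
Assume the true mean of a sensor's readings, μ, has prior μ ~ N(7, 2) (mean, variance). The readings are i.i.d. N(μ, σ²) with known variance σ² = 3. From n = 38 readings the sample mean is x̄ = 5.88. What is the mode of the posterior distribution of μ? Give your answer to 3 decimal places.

n = 38, x̄ = 5.88.
For a Normal prior and Normal likelihood with known variance, the posterior is Normal; its mode equals its mean, the precision-weighted average.
Prior precision 1/σ₀² = 1/2 = 0.5; data precision n/σ² = 38/3.
μ̂ = (0.5·7 + (38/3)·5.88) / (0.5 + 38/3) = 77.98/(79/6) = 11697/1975 ≈ 5.923.

μ̂_MAP = 5.923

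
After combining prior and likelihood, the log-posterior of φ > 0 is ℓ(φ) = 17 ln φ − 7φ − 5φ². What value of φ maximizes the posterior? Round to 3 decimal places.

φ̂_MAP = 1.000

ℓ'(φ) = 17/φ − 7 − 10φ. Setting this to zero and multiplying by φ: 10φ² + 7φ − 17 = 0.
φ = (−7 + √(7² + 4·10·17)) / (2·10) = (−7 + √729) / 20 = (−7 + 27)/20 = 1.
ℓ''(φ) = −17/φ² − 10 < 0, confirming a maximum.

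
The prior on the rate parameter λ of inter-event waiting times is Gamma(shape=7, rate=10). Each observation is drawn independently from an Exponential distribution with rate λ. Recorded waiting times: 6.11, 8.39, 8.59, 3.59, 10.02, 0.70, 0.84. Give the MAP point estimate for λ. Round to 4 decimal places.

λ̂_MAP = 0.2695

The Exponential(rate=λ) likelihood is ∝ λ^n e^(−λΣtᵢ). Here n = 7 and Σtᵢ = 6.11 + 8.39 + 8.59 + 3.59 + 10.02 + 0.70 + 0.84 = 38.24.
Posterior ∝ λ^6e^(−10λ) · λ^7e^(−38.24λ) = λ^13e^(−48.24λ), i.e. Gamma(14, 48.24).
Mode = (a−1)/b = 13/48.24 ≈ 0.2695.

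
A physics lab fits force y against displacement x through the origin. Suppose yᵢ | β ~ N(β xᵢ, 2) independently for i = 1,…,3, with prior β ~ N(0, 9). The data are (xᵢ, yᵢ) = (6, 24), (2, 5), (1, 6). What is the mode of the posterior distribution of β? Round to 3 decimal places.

log p(β | y) = −Σ(yᵢ − βxᵢ)²/(2·2) − β²/(2·9) + const.
Setting the derivative to zero: Σxᵢ(yᵢ − βxᵢ)/2 − β/9 = 0, so β = Σxᵢyᵢ / (Σxᵢ² + σ²/τ²).
Σxᵢyᵢ = 6·24 + 2·5 + 1·6 = 160; Σxᵢ² = 41; σ²/τ² = 2/9.
β̂_MAP = 160 / (41 + 2/9) = 160/(371/9) = 1440/371 ≈ 3.881.

β̂_MAP = 3.881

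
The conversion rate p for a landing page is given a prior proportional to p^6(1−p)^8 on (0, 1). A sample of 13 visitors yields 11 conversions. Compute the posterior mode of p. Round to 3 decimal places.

The prior density ∝ p^6(1−p)^8 is the kernel of Beta(7, 9).
Data: 11 successes in 13 trials. The binomial likelihood contributes p^11(1−p)^2, so the posterior is Beta(7+11, 9+2) = Beta(18, 11).
For Beta(a, b) with a, b > 1 the mode is (a−1)/(a+b−2) = 17/27 ≈ 0.630.

p̂_MAP = 0.630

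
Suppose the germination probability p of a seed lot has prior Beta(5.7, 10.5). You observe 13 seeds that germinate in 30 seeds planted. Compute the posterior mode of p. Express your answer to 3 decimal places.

p̂_MAP = 0.400

Prior: Beta(5.7, 10.5).
Data: 13 successes in 30 trials. The binomial likelihood contributes p^13(1−p)^17, so the posterior is Beta(5.7+13, 10.5+17) = Beta(18.7, 27.5).
For Beta(a, b) with a, b > 1 the mode is (a−1)/(a+b−2) = 17.7/44.2 ≈ 0.400.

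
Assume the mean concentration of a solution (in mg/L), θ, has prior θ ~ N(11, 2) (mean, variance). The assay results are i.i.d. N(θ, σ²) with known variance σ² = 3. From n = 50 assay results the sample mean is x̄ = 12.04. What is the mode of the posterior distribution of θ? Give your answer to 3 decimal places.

n = 50, x̄ = 12.04.
For a Normal prior and Normal likelihood with known variance, the posterior is Normal; its mode equals its mean, the precision-weighted average.
Prior precision 1/σ₀² = 1/2 = 0.5; data precision n/σ² = 50/3.
θ̂ = (0.5·11 + (50/3)·12.04) / (0.5 + 50/3) = (1237/6)/(103/6) = 1237/103 ≈ 12.010.

θ̂_MAP = 12.010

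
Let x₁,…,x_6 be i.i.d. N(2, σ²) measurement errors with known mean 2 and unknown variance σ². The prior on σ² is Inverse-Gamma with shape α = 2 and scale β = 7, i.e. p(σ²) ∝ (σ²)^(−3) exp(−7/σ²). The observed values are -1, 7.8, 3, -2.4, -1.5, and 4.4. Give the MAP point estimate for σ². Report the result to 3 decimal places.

Sum of squared deviations about the known mean: SS = (-1−2)² + (7.8−2)² + (3−2)² + (-2.4−2)² + (-1.5−2)² + (4.4−2)² = 81.01.
The Normal likelihood contributes (σ²)^(−n/2) exp(−SS/(2σ²)), so the posterior is Inverse-Gamma(α + n/2, β + SS/2) = Inverse-Gamma(5, 47.505).
The mode of Inverse-Gamma(a, b) is b/(a+1) = 47.505/6 ≈ 7.918.

σ̂²_MAP = 7.918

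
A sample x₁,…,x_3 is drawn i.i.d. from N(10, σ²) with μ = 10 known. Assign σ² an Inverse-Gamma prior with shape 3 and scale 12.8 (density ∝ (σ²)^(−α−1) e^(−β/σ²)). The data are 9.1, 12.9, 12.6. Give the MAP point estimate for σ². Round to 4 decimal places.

σ̂²_MAP = 3.7800

Sum of squared deviations about the known mean: SS = (9.1−10)² + (12.9−10)² + (12.6−10)² = 15.98.
The Normal likelihood contributes (σ²)^(−n/2) exp(−SS/(2σ²)), so the posterior is Inverse-Gamma(α + n/2, β + SS/2) = Inverse-Gamma(4.5, 20.79).
The mode of Inverse-Gamma(a, b) is b/(a+1) = 20.79/5.5 ≈ 3.7800.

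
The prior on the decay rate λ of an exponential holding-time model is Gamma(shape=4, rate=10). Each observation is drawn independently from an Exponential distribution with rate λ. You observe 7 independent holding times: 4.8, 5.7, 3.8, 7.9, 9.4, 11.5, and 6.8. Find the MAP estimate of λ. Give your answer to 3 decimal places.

The Exponential(rate=λ) likelihood is ∝ λ^n e^(−λΣtᵢ). Here n = 7 and Σtᵢ = 4.8 + 5.7 + 3.8 + 7.9 + 9.4 + 11.5 + 6.8 = 49.9.
Posterior ∝ λ^3e^(−10λ) · λ^7e^(−49.9λ) = λ^10e^(−59.9λ), i.e. Gamma(11, 59.9).
Mode = (a−1)/b = 10/59.9 ≈ 0.167.

λ̂_MAP = 0.167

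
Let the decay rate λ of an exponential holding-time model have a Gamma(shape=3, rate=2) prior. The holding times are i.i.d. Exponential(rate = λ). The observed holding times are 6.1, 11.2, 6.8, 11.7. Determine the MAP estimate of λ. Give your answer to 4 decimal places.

λ̂_MAP = 0.1587

The Exponential(rate=λ) likelihood is ∝ λ^n e^(−λΣtᵢ). Here n = 4 and Σtᵢ = 6.1 + 11.2 + 6.8 + 11.7 = 35.8.
Posterior ∝ λ^2e^(−2λ) · λ^4e^(−35.8λ) = λ^6e^(−37.8λ), i.e. Gamma(7, 37.8).
Mode = (a−1)/b = 6/37.8 ≈ 0.1587.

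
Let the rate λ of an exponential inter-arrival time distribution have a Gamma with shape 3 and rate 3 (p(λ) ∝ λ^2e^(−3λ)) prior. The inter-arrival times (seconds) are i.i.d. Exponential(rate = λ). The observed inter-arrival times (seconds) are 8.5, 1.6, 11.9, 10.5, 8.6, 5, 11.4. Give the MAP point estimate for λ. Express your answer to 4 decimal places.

The Exponential(rate=λ) likelihood is ∝ λ^n e^(−λΣtᵢ). Here n = 7 and Σtᵢ = 8.5 + 1.6 + 11.9 + 10.5 + 8.6 + 5 + 11.4 = 57.5.
Posterior ∝ λ^2e^(−3λ) · λ^7e^(−57.5λ) = λ^9e^(−60.5λ), i.e. Gamma(10, 60.5).
Mode = (a−1)/b = 9/60.5 ≈ 0.1488.

λ̂_MAP = 0.1488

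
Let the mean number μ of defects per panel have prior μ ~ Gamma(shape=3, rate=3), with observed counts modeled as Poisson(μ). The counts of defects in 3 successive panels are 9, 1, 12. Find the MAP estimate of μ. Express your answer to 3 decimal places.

Σxᵢ = 9+1+12 = 22, with n = 3.
Posterior ∝ μ^2e^(−3μ) · μ^22e^(−3μ) = μ^24e^(−6μ), i.e. Gamma(shape=25, rate=6).
The mode of a Gamma(a, b) with a ≥ 1 (shape–rate) is (a−1)/b = 24/6 ≈ 4.000.

μ̂_MAP = 4.000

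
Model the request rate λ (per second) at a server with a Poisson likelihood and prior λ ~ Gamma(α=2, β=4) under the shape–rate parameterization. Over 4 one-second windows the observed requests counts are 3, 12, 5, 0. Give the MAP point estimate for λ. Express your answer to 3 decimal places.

λ̂_MAP = 2.625

Σxᵢ = 3+12+5+0 = 20, with n = 4.
Posterior ∝ λe^(−4λ) · λ^20e^(−4λ) = λ^21e^(−8λ), i.e. Gamma(shape=22, rate=8).
The mode of a Gamma(a, b) with a ≥ 1 (shape–rate) is (a−1)/b = 21/8 ≈ 2.625.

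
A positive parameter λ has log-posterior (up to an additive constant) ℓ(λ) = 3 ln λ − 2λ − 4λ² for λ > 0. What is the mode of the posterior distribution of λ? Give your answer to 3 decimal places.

λ̂_MAP = 0.500

ℓ'(λ) = 3/λ − 2 − 8λ. Setting this to zero and multiplying by λ: 8λ² + 2λ − 3 = 0.
λ = (−2 + √(2² + 4·8·3)) / (2·8) = (−2 + √100) / 16 = (−2 + 10)/16 = 1/2.
ℓ''(λ) = −3/λ² − 8 < 0, confirming a maximum.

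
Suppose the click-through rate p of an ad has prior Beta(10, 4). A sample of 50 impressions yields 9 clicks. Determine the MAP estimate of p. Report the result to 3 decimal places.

p̂_MAP = 0.290

Prior: Beta(10, 4).
Data: 9 successes in 50 trials. The binomial likelihood contributes p^9(1−p)^41, so the posterior is Beta(10+9, 4+41) = Beta(19, 45).
For Beta(a, b) with a, b > 1 the mode is (a−1)/(a+b−2) = 18/62 ≈ 0.290.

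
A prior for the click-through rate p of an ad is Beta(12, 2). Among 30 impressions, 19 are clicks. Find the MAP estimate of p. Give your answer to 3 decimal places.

p̂_MAP = 0.714

Prior: Beta(12, 2).
Data: 19 successes in 30 trials. The binomial likelihood contributes p^19(1−p)^11, so the posterior is Beta(12+19, 2+11) = Beta(31, 13).
For Beta(a, b) with a, b > 1 the mode is (a−1)/(a+b−2) = 30/42 ≈ 0.714.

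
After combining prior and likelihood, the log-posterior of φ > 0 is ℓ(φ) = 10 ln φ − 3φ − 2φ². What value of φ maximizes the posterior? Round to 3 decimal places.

φ̂_MAP = 1.250

ℓ'(φ) = 10/φ − 3 − 4φ. Setting this to zero and multiplying by φ: 4φ² + 3φ − 10 = 0.
φ = (−3 + √(3² + 4·4·10)) / (2·4) = (−3 + √169) / 8 = (−3 + 13)/8 = 5/4.
ℓ''(φ) = −10/φ² − 4 < 0, confirming a maximum.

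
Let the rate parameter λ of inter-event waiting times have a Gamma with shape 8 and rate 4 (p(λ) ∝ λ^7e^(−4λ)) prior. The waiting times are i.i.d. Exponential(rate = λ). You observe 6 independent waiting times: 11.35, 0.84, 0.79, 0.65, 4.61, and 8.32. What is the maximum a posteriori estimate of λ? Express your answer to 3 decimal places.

λ̂_MAP = 0.425

The Exponential(rate=λ) likelihood is ∝ λ^n e^(−λΣtᵢ). Here n = 6 and Σtᵢ = 11.35 + 0.84 + 0.79 + 0.65 + 4.61 + 8.32 = 26.56.
Posterior ∝ λ^7e^(−4λ) · λ^6e^(−26.56λ) = λ^13e^(−30.56λ), i.e. Gamma(14, 30.56).
Mode = (a−1)/b = 13/30.56 ≈ 0.425.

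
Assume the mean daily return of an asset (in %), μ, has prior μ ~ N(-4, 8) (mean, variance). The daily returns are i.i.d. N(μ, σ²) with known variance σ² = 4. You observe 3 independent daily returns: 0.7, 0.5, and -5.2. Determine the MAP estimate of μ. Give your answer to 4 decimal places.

μ̂_MAP = -1.7143

n = 3; x̄ = (0.7 + 0.5 + (-5.2))/3 = -4/3 = -4/3 ≈ -1.3333.
For a Normal prior and Normal likelihood with known variance, the posterior is Normal; its mode equals its mean, the precision-weighted average.
Prior precision 1/σ₀² = 1/8 = 0.125; data precision n/σ² = 3/4 = 0.75.
μ̂ = (0.125·(-4) + 0.75·(-4/3)) / (0.125 + 0.75) = (-1.5)/0.875 = -12/7 ≈ -1.7143.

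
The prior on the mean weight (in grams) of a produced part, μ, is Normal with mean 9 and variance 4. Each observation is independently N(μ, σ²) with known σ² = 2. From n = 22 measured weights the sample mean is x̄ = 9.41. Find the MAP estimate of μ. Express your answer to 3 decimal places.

μ̂_MAP = 9.401

n = 22, x̄ = 9.41.
For a Normal prior and Normal likelihood with known variance, the posterior is Normal; its mode equals its mean, the precision-weighted average.
Prior precision 1/σ₀² = 1/4 = 0.25; data precision n/σ² = 22/2 = 11.
μ̂ = (0.25·9 + 11·9.41) / (0.25 + 11) = 105.76/11.25 = 10576/1125 ≈ 9.401.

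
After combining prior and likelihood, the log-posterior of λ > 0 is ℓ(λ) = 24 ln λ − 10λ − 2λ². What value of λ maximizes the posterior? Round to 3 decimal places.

λ̂_MAP = 1.500

ℓ'(λ) = 24/λ − 10 − 4λ. Setting this to zero and multiplying by λ: 4λ² + 10λ − 24 = 0.
λ = (−10 + √(10² + 4·4·24)) / (2·4) = (−10 + √484) / 8 = (−10 + 22)/8 = 3/2.
ℓ''(λ) = −24/λ² − 4 < 0, confirming a maximum.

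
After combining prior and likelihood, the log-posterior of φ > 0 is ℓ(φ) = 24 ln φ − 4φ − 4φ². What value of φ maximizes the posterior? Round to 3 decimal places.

φ̂_MAP = 1.500

ℓ'(φ) = 24/φ − 4 − 8φ. Setting this to zero and multiplying by φ: 8φ² + 4φ − 24 = 0.
φ = (−4 + √(4² + 4·8·24)) / (2·8) = (−4 + √784) / 16 = (−4 + 28)/16 = 3/2.
ℓ''(φ) = −24/φ² − 8 < 0, confirming a maximum.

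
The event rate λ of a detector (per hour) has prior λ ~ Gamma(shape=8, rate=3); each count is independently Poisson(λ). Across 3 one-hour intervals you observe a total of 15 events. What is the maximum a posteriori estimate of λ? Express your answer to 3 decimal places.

λ̂_MAP = 3.667

Σxᵢ = 15, n = 3.
Posterior ∝ λ^7e^(−3λ) · λ^15e^(−3λ) = λ^22e^(−6λ), i.e. Gamma(shape=23, rate=6).
The mode of a Gamma(a, b) with a ≥ 1 (shape–rate) is (a−1)/b = 22/6 ≈ 3.667.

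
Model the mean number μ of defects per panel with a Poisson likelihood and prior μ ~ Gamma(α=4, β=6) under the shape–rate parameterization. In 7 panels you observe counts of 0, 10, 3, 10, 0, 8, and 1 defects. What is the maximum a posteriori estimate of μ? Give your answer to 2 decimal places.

μ̂_MAP = 2.69

Σxᵢ = 0+10+3+10+0+8+1 = 32, with n = 7.
Posterior ∝ μ^3e^(−6μ) · μ^32e^(−7μ) = μ^35e^(−13μ), i.e. Gamma(shape=36, rate=13).
The mode of a Gamma(a, b) with a ≥ 1 (shape–rate) is (a−1)/b = 35/13 ≈ 2.69.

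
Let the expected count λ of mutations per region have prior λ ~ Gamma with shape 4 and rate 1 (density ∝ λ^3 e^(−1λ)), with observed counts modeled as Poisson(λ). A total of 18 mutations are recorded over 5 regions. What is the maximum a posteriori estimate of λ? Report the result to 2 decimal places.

Σxᵢ = 18, n = 5.
Posterior ∝ λ^3e^(−1λ) · λ^18e^(−5λ) = λ^21e^(−6λ), i.e. Gamma(shape=22, rate=6).
The mode of a Gamma(a, b) with a ≥ 1 (shape–rate) is (a−1)/b = 21/6 ≈ 3.50.

λ̂_MAP = 3.50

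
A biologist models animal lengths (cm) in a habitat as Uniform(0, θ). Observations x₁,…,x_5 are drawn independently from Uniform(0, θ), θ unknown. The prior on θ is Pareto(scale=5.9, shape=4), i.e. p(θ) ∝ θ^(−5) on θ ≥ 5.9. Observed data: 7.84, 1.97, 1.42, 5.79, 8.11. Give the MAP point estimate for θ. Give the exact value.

The Uniform(0, θ) likelihood is θ^(−n) for θ ≥ max(xᵢ), zero otherwise. Here max(xᵢ) = 8.11.
Posterior ∝ θ^(−5) · θ^(−5) = θ^(−10) on θ ≥ max(5.9, 8.11) = 8.11.
This density is strictly decreasing in θ, so the posterior mode lies at the lower boundary of the support.

θ̂_MAP = 8.11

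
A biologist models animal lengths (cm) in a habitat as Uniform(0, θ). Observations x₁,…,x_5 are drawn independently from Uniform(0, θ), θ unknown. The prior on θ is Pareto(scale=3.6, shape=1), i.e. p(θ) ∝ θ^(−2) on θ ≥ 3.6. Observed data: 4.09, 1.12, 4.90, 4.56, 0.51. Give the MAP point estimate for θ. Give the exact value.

θ̂_MAP = 4.90

The Uniform(0, θ) likelihood is θ^(−n) for θ ≥ max(xᵢ), zero otherwise. Here max(xᵢ) = 4.90.
Posterior ∝ θ^(−2) · θ^(−5) = θ^(−7) on θ ≥ max(3.6, 4.90) = 4.90.
This density is strictly decreasing in θ, so the posterior mode lies at the lower boundary of the support.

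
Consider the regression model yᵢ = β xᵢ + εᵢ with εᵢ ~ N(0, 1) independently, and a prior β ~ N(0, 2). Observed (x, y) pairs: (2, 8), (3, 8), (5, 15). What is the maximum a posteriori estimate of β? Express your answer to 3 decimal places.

β̂_MAP = 2.987

log p(β | y) = −Σ(yᵢ − βxᵢ)²/(2·1) − β²/(2·2) + const.
Setting the derivative to zero: Σxᵢ(yᵢ − βxᵢ)/1 − β/2 = 0, so β = Σxᵢyᵢ / (Σxᵢ² + σ²/τ²).
Σxᵢyᵢ = 2·8 + 3·8 + 5·15 = 115; Σxᵢ² = 38; σ²/τ² = 0.5.
β̂_MAP = 115 / (38 + 0.5) = 115/38.5 ≈ 2.987.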